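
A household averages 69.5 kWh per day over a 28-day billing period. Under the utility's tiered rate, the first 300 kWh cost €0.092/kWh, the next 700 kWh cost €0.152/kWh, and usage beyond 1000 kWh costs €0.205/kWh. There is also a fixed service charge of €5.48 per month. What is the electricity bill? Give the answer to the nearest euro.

Usage = 69.5 kWh/day × 28 days = 1946 kWh
First 300 kWh × €0.092 = €27.60
Next 700 kWh × €0.152 = €106.40
Remaining 946 kWh × €0.205 = €193.93
Energy charge = €327.93; + service €5.48 = €333.41 ≈ €333

€333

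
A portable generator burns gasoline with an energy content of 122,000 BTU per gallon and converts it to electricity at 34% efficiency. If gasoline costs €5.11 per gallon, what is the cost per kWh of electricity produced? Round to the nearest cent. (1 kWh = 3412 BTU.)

Electrical output per gallon = 122,000 BTU × 0.34 / 3412 BTU/kWh = 12.16 kWh
Cost per kWh = €5.11 / 12.16 kWh = €0.420

€0.42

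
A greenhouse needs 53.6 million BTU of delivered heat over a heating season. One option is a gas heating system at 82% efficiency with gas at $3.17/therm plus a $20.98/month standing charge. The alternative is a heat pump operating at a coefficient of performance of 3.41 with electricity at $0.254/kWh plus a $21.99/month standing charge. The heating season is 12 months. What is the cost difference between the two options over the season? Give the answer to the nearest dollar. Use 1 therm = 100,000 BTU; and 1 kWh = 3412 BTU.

Heat load = 53.6 × 10⁶ BTU = 53,600,000 BTU
Gas: input = 53,600,000 / 0.82 = 65,365,854 BTU = 653.7 therm → 653.7 × $3.17 = $2,072.10; + 12 × $20.98 standing = $2,323.86
Heat pump: 53,600,000 BTU / 3412 = 15,710 kWh heat; / 3.41 = 4,607 kWh in → × $0.254 = $1,170.13; + 12 × $21.99 standing = $1,434.01
Difference = |$2,323.86 − $1,434.01| = $889.84 ≈ $890

$890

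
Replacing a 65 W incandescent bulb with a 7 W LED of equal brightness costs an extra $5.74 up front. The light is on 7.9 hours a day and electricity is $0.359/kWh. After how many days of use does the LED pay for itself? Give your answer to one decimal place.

Power saved = 65 − 7 = 58 W
Daily energy saved = 58 W × 7.9 h = 458.2 Wh = 0.4582 kWh
Daily savings = 0.4582 × $0.359 = $0.1645
Payback = $5.74 / $0.1645 per day = 34.89 days

34.9 days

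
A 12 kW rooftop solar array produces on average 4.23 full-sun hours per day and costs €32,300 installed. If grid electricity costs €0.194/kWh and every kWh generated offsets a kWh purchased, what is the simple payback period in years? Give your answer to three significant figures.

8.99 years

Daily generation = 12 kW × 4.23 h = 50.76 kWh
Annual generation = 50.76 × 365 = 18527 kWh
Annual savings = 18527 × €0.194 = €3,594.32
Payback = €32,300 / €3,594.32 = 8.99 years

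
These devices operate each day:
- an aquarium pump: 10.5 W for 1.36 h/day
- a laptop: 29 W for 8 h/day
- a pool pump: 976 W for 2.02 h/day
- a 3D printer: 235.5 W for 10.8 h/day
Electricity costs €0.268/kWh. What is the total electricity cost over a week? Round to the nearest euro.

€9

aquarium pump: 10.5 W × 1.36 h × 7 d = 100 Wh = 0.09996 kWh
laptop: 29 W × 8 h × 7 d = 1,624 Wh = 1.624 kWh
pool pump: 976 W × 2.02 h × 7 d = 13,801 Wh = 13.8 kWh
3D printer: 235.5 W × 10.8 h × 7 d = 17,804 Wh = 17.8 kWh
Total energy = 0.09996 + 1.624 + 13.8 + 17.8 = 33.33 kWh
Cost = 33.33 kWh × €0.268 = €8.93 ≈ €9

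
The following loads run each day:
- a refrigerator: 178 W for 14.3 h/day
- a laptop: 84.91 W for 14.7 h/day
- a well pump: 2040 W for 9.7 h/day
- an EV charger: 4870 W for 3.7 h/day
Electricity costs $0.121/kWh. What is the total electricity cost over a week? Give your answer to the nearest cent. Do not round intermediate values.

$35.24

refrigerator: 178 W × 14.3 h × 7 d = 17,818 Wh = 17.82 kWh
laptop: 84.91 W × 14.7 h × 7 d = 8,737 Wh = 8.737 kWh
well pump: 2040 W × 9.7 h × 7 d = 138,516 Wh = 138.5 kWh
EV charger: 4870 W × 3.7 h × 7 d = 126,133 Wh = 126.1 kWh
Total energy = 17.82 + 8.737 + 138.5 + 126.1 = 291.2 kWh
Cost = 291.2 kWh × $0.121 = $35.24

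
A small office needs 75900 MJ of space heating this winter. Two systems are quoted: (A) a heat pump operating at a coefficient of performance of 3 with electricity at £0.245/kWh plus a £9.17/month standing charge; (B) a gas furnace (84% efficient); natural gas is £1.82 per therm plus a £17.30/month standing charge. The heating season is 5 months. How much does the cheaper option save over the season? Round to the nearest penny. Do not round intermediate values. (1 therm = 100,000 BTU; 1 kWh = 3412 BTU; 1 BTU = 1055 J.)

Heat load = 75900 MJ = 75,900,000,000 J / 1055 = 71,943,128 BTU
Gas: input = 71,943,128 / 0.84 = 85,646,581 BTU = 856.5 therm → 856.5 × £1.82 = £1,558.77; + 5 × £17.30 standing = £1,645.27
Heat pump: 71,943,128 BTU / 3412 = 21,090 kWh heat; / 3 = 7,028 kWh in → × £0.245 = £1,721.97; + 5 × £9.17 standing = £1,767.82
Difference = |£1,645.27 − £1,767.82| = £122.55

£122.55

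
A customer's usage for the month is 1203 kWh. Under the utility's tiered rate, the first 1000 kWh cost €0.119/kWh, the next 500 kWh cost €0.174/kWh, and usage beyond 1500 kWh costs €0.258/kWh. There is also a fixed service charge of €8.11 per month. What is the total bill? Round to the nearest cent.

First 1000 kWh × €0.119 = €119.00
Next 203 kWh × €0.174 = €35.32
Remaining tier: 0 kWh (not reached)
Energy charge = €154.32; + service €8.11 = €162.43

€162.43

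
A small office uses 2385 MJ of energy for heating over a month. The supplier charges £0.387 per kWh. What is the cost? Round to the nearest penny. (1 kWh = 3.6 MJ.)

£256.39

2385 MJ × (0.27778 kWh/MJ) = 662.5 kWh
Cost = 662.5 kWh × £0.387/kWh = £256.39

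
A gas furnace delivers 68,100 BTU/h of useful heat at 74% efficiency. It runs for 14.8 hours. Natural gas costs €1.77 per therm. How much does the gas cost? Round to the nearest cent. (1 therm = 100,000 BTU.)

€24.11

Heat delivered = 68,100 BTU/h × 14.8 h = 1,007,880 BTU
Gas input = 1,007,880 / 0.74 = 1,362,000 BTU
= 1,362,000 / 100,000 = 13.62 therm
Cost = 13.62 × €1.77/therm = €24.11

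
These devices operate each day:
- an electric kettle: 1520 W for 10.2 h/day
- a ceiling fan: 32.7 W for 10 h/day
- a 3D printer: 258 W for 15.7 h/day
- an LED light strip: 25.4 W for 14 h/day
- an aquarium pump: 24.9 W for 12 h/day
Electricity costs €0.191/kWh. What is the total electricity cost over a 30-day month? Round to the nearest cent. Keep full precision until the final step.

electric kettle: 1520 W × 10.2 h × 30 d = 465,120 Wh = 465.1 kWh
ceiling fan: 32.7 W × 10 h × 30 d = 9,810 Wh = 9.81 kWh
3D printer: 258 W × 15.7 h × 30 d = 121,518 Wh = 121.5 kWh
LED light strip: 25.4 W × 14 h × 30 d = 10,668 Wh = 10.67 kWh
aquarium pump: 24.9 W × 12 h × 30 d = 8,964 Wh = 8.964 kWh
Total energy = 465.1 + 9.81 + 121.5 + 10.67 + 8.964 = 616.1 kWh
Cost = 616.1 kWh × €0.191 = €117.67

€117.67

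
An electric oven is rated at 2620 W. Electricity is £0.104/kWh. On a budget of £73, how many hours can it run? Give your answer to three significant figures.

Energy budget = £73 / £0.104 per kWh = 701.9 kWh = 701,923 Wh
Runtime = 701,923 Wh / 2620 W = 267.9 h

268 h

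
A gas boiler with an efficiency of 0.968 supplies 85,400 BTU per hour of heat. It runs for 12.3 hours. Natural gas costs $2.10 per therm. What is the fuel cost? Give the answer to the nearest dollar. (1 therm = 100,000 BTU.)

$23

Heat delivered = 85,400 BTU/h × 12.3 h = 1,050,420 BTU
Gas input = 1,050,420 / 0.968 = 1,085,145 BTU
= 1,085,145 / 100,000 = 10.85 therm
Cost = 10.85 × $2.10/therm = $22.79 ≈ $23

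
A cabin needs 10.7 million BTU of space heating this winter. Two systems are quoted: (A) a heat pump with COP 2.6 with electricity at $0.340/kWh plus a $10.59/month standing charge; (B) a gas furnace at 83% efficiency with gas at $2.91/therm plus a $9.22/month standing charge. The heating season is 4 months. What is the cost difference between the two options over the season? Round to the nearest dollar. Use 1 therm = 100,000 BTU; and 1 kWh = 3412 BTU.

$40

Heat load = 10.7 × 10⁶ BTU = 10,700,000 BTU
Gas: input = 10,700,000 / 0.83 = 12,891,566 BTU = 128.9 therm → 128.9 × $2.91 = $375.14; + 4 × $9.22 standing = $412.02
Heat pump: 10,700,000 BTU / 3412 = 3,136 kWh heat; / 2.6 = 1,206 kWh in → × $0.340 = $410.09; + 4 × $10.59 standing = $452.45
Difference = |$412.02 − $452.45| = $40.43 ≈ $40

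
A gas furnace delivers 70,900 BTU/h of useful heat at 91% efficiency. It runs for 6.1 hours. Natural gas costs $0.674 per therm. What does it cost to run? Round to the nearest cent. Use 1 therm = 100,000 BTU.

$3.20

Heat delivered = 70,900 BTU/h × 6.1 h = 432,490 BTU
Gas input = 432,490 / 0.91 = 475,264 BTU
= 475,264 / 100,000 = 4.753 therm
Cost = 4.753 × $0.674/therm = $3.20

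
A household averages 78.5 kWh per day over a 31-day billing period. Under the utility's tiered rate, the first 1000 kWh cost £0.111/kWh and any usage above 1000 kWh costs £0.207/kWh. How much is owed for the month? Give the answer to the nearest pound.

Usage = 78.5 kWh/day × 31 days = 2433.5 kWh
First 1000 kWh × £0.111 = £111.00
Remaining 1433.5 kWh × £0.207 = £296.73
Total = £407.73 ≈ £408

£408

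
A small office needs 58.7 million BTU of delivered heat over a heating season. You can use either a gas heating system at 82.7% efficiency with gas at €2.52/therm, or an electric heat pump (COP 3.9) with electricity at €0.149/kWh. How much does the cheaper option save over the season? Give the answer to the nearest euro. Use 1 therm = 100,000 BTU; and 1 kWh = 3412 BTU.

€1131

Heat load = 58.7 × 10⁶ BTU = 58,700,000 BTU
Gas: input = 58,700,000 / 0.827 = 70,979,444 BTU = 709.8 therm → 709.8 × €2.52 = €1,788.68
Heat pump: 58,700,000 BTU / 3412 = 17,200 kWh heat; / 3.9 = 4,411 kWh in → × €0.149 = €657.28
Difference = |€1,788.68 − €657.28| = €1,131.40 ≈ €1131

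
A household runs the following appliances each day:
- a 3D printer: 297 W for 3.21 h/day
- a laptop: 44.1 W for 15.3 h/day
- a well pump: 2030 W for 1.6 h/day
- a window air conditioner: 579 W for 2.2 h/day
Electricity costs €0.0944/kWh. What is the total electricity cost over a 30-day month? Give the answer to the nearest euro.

3D printer: 297 W × 3.21 h × 30 d = 28,601 Wh = 28.6 kWh
laptop: 44.1 W × 15.3 h × 30 d = 20,242 Wh = 20.24 kWh
well pump: 2030 W × 1.6 h × 30 d = 97,440 Wh = 97.44 kWh
window air conditioner: 579 W × 2.2 h × 30 d = 38,214 Wh = 38.21 kWh
Total energy = 28.6 + 20.24 + 97.44 + 38.21 = 184.5 kWh
Cost = 184.5 kWh × €0.0944 = €17.42 ≈ €17

€17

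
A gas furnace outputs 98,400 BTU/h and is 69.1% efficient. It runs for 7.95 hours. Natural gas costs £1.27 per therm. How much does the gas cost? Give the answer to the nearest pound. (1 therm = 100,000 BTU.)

Heat delivered = 98,400 BTU/h × 7.95 h = 782,280 BTU
Gas input = 782,280 / 0.691 = 1,132,098 BTU
= 1,132,098 / 100,000 = 11.32 therm
Cost = 11.32 × £1.27/therm = £14.38 ≈ £14

£14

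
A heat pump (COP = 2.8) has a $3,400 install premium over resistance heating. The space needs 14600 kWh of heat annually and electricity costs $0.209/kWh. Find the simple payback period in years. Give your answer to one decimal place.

Resistance: 14600 kWh × $0.209 = $3,051.40/yr
Heat pump: 14600 / 2.8 = 5214 kWh in → × $0.209 = $1,089.79/yr
Annual savings = $1,961.61
Payback = $3,400 / $1,961.61 = 1.73 years

1.7 years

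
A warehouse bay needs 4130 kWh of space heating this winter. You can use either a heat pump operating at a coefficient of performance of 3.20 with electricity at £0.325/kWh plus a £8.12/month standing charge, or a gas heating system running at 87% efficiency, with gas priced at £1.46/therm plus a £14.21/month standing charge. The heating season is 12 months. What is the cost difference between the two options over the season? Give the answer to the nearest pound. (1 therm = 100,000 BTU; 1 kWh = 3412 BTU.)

Heat load = 4130 kWh × 3412 = 14,091,560 BTU
Gas: input = 14,091,560 / 0.87 = 16,197,195 BTU = 162 therm → 162 × £1.46 = £236.48; + 12 × £14.21 standing = £407.00
Heat pump: 14,091,560 BTU / 3412 = 4,130 kWh heat; / 3.20 = 1,291 kWh in → × £0.325 = £419.45; + 12 × £8.12 standing = £516.89
Difference = |£407.00 − £516.89| = £109.89 ≈ £110

£110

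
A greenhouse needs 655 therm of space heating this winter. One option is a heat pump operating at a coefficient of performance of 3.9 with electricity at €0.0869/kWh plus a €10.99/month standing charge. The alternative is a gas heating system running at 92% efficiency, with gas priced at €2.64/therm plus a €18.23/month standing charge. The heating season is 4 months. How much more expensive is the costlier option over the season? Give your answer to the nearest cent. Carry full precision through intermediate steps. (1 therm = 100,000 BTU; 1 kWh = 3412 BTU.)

Heat load = 655 therm × 100,000 = 65,500,000 BTU
Gas: input = 65,500,000 / 0.92 = 71,195,652 BTU = 712 therm → 712 × €2.64 = €1,879.57; + 4 × €18.23 standing = €1,952.49
Heat pump: 65,500,000 BTU / 3412 = 19,200 kWh heat; / 3.9 = 4,922 kWh in → × €0.0869 = €427.75; + 4 × €10.99 standing = €471.71
Difference = |€1,952.49 − €471.71| = €1,480.78

€1480.78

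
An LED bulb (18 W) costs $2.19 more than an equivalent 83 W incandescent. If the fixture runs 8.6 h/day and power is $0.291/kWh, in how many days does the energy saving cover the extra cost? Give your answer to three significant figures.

Power saved = 83 − 18 = 65 W
Daily energy saved = 65 W × 8.6 h = 559 Wh = 0.559 kWh
Daily savings = 0.559 × $0.291 = $0.1627
Payback = $2.19 / $0.1627 per day = 13.46 days

13.5 days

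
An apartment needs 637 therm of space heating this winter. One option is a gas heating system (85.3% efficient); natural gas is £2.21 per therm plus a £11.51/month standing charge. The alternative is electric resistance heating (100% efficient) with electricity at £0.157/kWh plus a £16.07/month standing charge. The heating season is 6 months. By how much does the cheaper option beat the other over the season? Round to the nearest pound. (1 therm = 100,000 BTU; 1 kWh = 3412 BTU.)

Heat load = 637 therm × 100,000 = 63,700,000 BTU
Gas: input = 63,700,000 / 0.853 = 74,677,608 BTU = 746.8 therm → 746.8 × £2.21 = £1,650.38; + 6 × £11.51 standing = £1,719.44
Electric: 63,700,000 BTU / 3412 = 18,670 kWh → × £0.157 = £2,931.10; + 6 × £16.07 standing = £3,027.52
Difference = |£1,719.44 − £3,027.52| = £1,308.08 ≈ £1308

£1308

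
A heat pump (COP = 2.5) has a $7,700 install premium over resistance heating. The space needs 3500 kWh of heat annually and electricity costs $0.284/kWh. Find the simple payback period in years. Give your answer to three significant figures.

Resistance: 3500 kWh × $0.284 = $994.00/yr
Heat pump: 3500 / 2.5 = 1400 kWh in → × $0.284 = $397.60/yr
Annual savings = $596.40
Payback = $7,700 / $596.40 = 12.9 years

12.9 years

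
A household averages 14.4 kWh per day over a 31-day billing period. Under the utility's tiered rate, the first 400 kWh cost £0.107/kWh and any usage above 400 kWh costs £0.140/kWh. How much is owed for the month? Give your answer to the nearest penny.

£49.30

Usage = 14.4 kWh/day × 31 days = 446.4 kWh
First 400 kWh × £0.107 = £42.80
Remaining 46.4 kWh × £0.140 = £6.50
Total = £49.30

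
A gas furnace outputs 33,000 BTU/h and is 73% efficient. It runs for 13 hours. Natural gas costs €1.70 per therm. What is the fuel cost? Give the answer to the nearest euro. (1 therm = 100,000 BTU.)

€10

Heat delivered = 33,000 BTU/h × 13 h = 429,000 BTU
Gas input = 429,000 / 0.73 = 587,671 BTU
= 587,671 / 100,000 = 5.877 therm
Cost = 5.877 × €1.70/therm = €9.99 ≈ €10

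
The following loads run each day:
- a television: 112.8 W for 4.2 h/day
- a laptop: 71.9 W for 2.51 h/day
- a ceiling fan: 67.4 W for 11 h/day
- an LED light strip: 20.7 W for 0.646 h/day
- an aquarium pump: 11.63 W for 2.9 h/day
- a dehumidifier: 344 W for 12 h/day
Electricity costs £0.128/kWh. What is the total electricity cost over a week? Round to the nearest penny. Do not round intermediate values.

£4.99

television: 112.8 W × 4.2 h × 7 d = 3,316 Wh = 3.316 kWh
laptop: 71.9 W × 2.51 h × 7 d = 1,263 Wh = 1.263 kWh
ceiling fan: 67.4 W × 11 h × 7 d = 5,190 Wh = 5.19 kWh
LED light strip: 20.7 W × 0.646 h × 7 d = 94 Wh = 0.09361 kWh
aquarium pump: 11.63 W × 2.9 h × 7 d = 236 Wh = 0.2361 kWh
dehumidifier: 344 W × 12 h × 7 d = 28,896 Wh = 28.9 kWh
Total energy = 3.316 + 1.263 + 5.19 + 0.09361 + 0.2361 + 28.9 = 39 kWh
Cost = 39 kWh × £0.128 = £4.99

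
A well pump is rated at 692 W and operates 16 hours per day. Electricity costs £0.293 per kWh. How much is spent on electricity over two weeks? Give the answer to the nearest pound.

Energy = 692 W × 16 h/day × 14 days = 155,008 Wh = 155 kWh
Cost = 155 kWh × £0.293/kWh = £45.42 ≈ £45

£45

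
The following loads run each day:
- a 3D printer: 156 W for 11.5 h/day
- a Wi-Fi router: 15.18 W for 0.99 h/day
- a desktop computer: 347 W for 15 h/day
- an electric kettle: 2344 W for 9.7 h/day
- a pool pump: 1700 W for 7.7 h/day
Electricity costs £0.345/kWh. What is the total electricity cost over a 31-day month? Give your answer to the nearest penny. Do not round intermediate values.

£458.18

3D printer: 156 W × 11.5 h × 31 d = 55,614 Wh = 55.61 kWh
Wi-Fi router: 15.18 W × 0.99 h × 31 d = 466 Wh = 0.4659 kWh
desktop computer: 347 W × 15 h × 31 d = 161,355 Wh = 161.4 kWh
electric kettle: 2344 W × 9.7 h × 31 d = 704,841 Wh = 704.8 kWh
pool pump: 1700 W × 7.7 h × 31 d = 405,790 Wh = 405.8 kWh
Total energy = 55.61 + 0.4659 + 161.4 + 704.8 + 405.8 = 1,328 kWh
Cost = 1,328 kWh × £0.345 = £458.18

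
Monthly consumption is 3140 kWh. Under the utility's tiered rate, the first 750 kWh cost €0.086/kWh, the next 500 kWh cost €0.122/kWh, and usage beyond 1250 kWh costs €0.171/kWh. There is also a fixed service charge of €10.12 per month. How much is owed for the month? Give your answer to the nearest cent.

€458.81

First 750 kWh × €0.086 = €64.50
Next 500 kWh × €0.122 = €61.00
Remaining 1890 kWh × €0.171 = €323.19
Energy charge = €448.69; + service €10.12 = €458.81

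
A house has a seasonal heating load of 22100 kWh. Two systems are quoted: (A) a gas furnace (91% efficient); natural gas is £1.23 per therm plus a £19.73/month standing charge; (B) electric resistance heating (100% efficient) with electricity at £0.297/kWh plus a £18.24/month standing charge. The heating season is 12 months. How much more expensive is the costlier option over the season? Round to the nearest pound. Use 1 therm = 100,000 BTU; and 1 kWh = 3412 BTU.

Heat load = 22100 kWh × 3412 = 75,405,200 BTU
Gas: input = 75,405,200 / 0.91 = 82,862,857 BTU = 828.6 therm → 828.6 × £1.23 = £1,019.21; + 12 × £19.73 standing = £1,255.97
Electric: 75,405,200 BTU / 3412 = 22,100 kWh → × £0.297 = £6,563.70; + 12 × £18.24 standing = £6,782.58
Difference = |£1,255.97 − £6,782.58| = £5,526.61 ≈ £5527

£5527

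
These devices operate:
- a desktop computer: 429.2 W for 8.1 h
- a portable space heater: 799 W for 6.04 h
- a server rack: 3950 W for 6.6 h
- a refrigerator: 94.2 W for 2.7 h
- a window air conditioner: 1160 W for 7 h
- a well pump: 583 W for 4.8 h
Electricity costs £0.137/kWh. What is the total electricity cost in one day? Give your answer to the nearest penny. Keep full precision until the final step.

desktop computer: 429.2 W × 8.1 h = 3,477 Wh = 3.477 kWh
portable space heater: 799 W × 6.04 h = 4,826 Wh = 4.826 kWh
server rack: 3950 W × 6.6 h = 26,070 Wh = 26.07 kWh
refrigerator: 94.2 W × 2.7 h = 254 Wh = 0.2543 kWh
window air conditioner: 1160 W × 7 h = 8,120 Wh = 8.12 kWh
well pump: 583 W × 4.8 h = 2,798 Wh = 2.798 kWh
Total energy = 3.477 + 4.826 + 26.07 + 0.2543 + 8.12 + 2.798 = 45.55 kWh
Cost = 45.55 kWh × £0.137 = £6.24

£6.24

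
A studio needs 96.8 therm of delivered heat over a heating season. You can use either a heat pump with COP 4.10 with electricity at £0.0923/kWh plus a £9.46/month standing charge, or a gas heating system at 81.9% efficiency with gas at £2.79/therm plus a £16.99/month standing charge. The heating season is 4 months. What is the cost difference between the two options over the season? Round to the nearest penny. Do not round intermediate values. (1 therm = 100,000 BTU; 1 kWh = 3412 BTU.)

Heat load = 96.8 therm × 100,000 = 9,680,000 BTU
Gas: input = 9,680,000 / 0.819 = 11,819,292 BTU = 118.2 therm → 118.2 × £2.79 = £329.76; + 4 × £16.99 standing = £397.72
Heat pump: 9,680,000 BTU / 3412 = 2,837 kWh heat; / 4.10 = 692 kWh in → × £0.0923 = £63.87; + 4 × £9.46 standing = £101.71
Difference = |£397.72 − £101.71| = £296.01

£296.01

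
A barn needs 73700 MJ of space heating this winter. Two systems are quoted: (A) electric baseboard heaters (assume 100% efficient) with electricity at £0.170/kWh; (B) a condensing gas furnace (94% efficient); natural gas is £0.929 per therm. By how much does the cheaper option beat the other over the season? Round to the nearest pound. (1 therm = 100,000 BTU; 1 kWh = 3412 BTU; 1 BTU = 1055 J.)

Heat load = 73700 MJ = 73,700,000,000 J / 1055 = 69,857,820 BTU
Gas: input = 69,857,820 / 0.940 = 74,316,830 BTU = 743.2 therm → 743.2 × £0.929 = £690.40
Electric: 69,857,820 BTU / 3412 = 20,470 kWh → × £0.170 = £3,480.61
Difference = |£690.40 − £3,480.61| = £2,790.20 ≈ £2790

£2790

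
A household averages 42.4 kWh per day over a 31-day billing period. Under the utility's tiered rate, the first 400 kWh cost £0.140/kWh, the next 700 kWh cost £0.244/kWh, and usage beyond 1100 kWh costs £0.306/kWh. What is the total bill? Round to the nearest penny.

Usage = 42.4 kWh/day × 31 days = 1314.4 kWh
First 400 kWh × £0.140 = £56.00
Next 700 kWh × £0.244 = £170.80
Remaining 214.4 kWh × £0.306 = £65.61
Total = £292.41

£292.41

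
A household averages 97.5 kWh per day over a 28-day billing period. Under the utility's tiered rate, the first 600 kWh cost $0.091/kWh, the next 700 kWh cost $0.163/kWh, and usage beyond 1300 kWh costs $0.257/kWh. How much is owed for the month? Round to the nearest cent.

Usage = 97.5 kWh/day × 28 days = 2730 kWh
First 600 kWh × $0.091 = $54.60
Next 700 kWh × $0.163 = $114.10
Remaining 1430 kWh × $0.257 = $367.51
Total = $536.21

$536.21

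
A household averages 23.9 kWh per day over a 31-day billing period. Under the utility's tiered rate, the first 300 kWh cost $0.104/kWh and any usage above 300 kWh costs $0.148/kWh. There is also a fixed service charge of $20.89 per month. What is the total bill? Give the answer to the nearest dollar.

$117

Usage = 23.9 kWh/day × 31 days = 740.9 kWh
First 300 kWh × $0.104 = $31.20
Remaining 440.9 kWh × $0.148 = $65.25
Energy charge = $96.45; + service $20.89 = $117.34 ≈ $117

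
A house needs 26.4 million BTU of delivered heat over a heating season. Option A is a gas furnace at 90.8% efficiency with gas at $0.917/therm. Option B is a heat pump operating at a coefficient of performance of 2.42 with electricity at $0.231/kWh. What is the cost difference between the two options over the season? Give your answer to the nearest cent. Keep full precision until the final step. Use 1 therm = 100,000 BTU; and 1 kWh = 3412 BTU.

Heat load = 26.4 × 10⁶ BTU = 26,400,000 BTU
Gas: input = 26,400,000 / 0.908 = 29,074,890 BTU = 290.7 therm → 290.7 × $0.917 = $266.62
Heat pump: 26,400,000 BTU / 3412 = 7,737 kWh heat; / 2.42 = 3,197 kWh in → × $0.231 = $738.57
Difference = |$266.62 − $738.57| = $471.95

$471.95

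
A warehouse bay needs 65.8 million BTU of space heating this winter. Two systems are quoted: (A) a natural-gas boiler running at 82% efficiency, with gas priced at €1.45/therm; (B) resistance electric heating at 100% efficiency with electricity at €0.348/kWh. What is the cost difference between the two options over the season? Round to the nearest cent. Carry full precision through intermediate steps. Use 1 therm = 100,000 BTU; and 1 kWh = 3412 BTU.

Heat load = 65.8 × 10⁶ BTU = 65,800,000 BTU
Gas: input = 65,800,000 / 0.82 = 80,243,902 BTU = 802.4 therm → 802.4 × €1.45 = €1,163.54
Electric: 65,800,000 BTU / 3412 = 19,280 kWh → × €0.348 = €6,711.14
Difference = |€1,163.54 − €6,711.14| = €5,547.60

€5547.60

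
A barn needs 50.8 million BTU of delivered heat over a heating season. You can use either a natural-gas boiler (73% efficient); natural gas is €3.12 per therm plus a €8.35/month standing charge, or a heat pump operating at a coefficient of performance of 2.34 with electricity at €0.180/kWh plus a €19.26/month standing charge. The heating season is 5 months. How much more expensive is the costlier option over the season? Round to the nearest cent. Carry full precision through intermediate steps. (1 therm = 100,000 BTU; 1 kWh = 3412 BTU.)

€971.35

Heat load = 50.8 × 10⁶ BTU = 50,800,000 BTU
Gas: input = 50,800,000 / 0.73 = 69,589,041 BTU = 695.9 therm → 695.9 × €3.12 = €2,171.18; + 5 × €8.35 standing = €2,212.93
Heat pump: 50,800,000 BTU / 3412 = 14,890 kWh heat; / 2.34 = 6,363 kWh in → × €0.180 = €1,145.28; + 5 × €19.26 standing = €1,241.58
Difference = |€2,212.93 − €1,241.58| = €971.35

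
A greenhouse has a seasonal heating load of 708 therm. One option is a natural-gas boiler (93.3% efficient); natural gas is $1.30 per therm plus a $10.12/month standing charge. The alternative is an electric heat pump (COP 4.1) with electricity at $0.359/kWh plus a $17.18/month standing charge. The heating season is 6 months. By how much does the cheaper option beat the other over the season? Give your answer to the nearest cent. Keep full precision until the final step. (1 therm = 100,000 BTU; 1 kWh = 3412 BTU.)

Heat load = 708 therm × 100,000 = 70,800,000 BTU
Gas: input = 70,800,000 / 0.933 = 75,884,244 BTU = 758.8 therm → 758.8 × $1.30 = $986.50; + 6 × $10.12 standing = $1,047.22
Heat pump: 70,800,000 BTU / 3412 = 20,750 kWh heat; / 4.1 = 5,061 kWh in → × $0.359 = $1,816.92; + 6 × $17.18 standing = $1,920.00
Difference = |$1,047.22 − $1,920.00| = $872.78

$872.78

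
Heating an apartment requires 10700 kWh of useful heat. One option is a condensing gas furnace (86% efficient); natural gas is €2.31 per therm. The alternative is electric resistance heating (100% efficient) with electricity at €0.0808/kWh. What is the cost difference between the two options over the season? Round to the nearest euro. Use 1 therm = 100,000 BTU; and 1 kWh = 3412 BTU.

€116

Heat load = 10700 kWh × 3412 = 36,508,400 BTU
Gas: input = 36,508,400 / 0.86 = 42,451,628 BTU = 424.5 therm → 424.5 × €2.31 = €980.63
Electric: 36,508,400 BTU / 3412 = 10,700 kWh → × €0.0808 = €864.56
Difference = |€980.63 − €864.56| = €116.07 ≈ €116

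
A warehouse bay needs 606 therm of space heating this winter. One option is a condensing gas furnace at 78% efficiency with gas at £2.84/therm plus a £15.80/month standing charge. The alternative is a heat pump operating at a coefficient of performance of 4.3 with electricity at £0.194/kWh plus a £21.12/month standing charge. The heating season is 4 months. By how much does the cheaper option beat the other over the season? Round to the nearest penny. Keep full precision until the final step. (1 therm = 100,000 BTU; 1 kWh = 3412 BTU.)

Heat load = 606 therm × 100,000 = 60,600,000 BTU
Gas: input = 60,600,000 / 0.78 = 77,692,308 BTU = 776.9 therm → 776.9 × £2.84 = £2,206.46; + 4 × £15.80 standing = £2,269.66
Heat pump: 60,600,000 BTU / 3412 = 17,760 kWh heat; / 4.3 = 4,130 kWh in → × £0.194 = £801.30; + 4 × £21.12 standing = £885.78
Difference = |£2,269.66 − £885.78| = £1,383.88

£1383.88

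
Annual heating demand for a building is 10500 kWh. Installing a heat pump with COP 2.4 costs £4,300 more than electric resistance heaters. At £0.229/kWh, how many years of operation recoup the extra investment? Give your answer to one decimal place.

3.1 years

Resistance: 10500 kWh × £0.229 = £2,404.50/yr
Heat pump: 10500 / 2.4 = 4375 kWh in → × £0.229 = £1,001.88/yr
Annual savings = £1,402.62
Payback = £4,300 / £1,402.62 = 3.07 years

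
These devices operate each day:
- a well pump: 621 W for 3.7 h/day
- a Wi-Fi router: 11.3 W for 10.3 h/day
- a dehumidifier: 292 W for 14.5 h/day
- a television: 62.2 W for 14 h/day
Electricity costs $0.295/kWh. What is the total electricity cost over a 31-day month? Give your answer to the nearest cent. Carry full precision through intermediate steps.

well pump: 621 W × 3.7 h × 31 d = 71,229 Wh = 71.23 kWh
Wi-Fi router: 11.3 W × 10.3 h × 31 d = 3,608 Wh = 3.608 kWh
dehumidifier: 292 W × 14.5 h × 31 d = 131,254 Wh = 131.3 kWh
television: 62.2 W × 14 h × 31 d = 26,995 Wh = 26.99 kWh
Total energy = 71.23 + 3.608 + 131.3 + 26.99 = 233.1 kWh
Cost = 233.1 kWh × $0.295 = $68.76

$68.76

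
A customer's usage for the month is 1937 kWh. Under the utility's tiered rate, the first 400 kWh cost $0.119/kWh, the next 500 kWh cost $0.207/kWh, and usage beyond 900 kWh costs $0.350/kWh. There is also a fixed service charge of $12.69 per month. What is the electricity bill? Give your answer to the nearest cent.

$526.74

First 400 kWh × $0.119 = $47.60
Next 500 kWh × $0.207 = $103.50
Remaining 1037 kWh × $0.350 = $362.95
Energy charge = $514.05; + service $12.69 = $526.74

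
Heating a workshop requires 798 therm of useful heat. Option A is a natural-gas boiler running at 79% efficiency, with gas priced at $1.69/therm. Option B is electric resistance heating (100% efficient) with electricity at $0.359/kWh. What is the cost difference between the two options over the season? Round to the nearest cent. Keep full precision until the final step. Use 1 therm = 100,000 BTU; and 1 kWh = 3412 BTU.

$6689.19

Heat load = 798 therm × 100,000 = 79,800,000 BTU
Gas: input = 79,800,000 / 0.79 = 101,012,658 BTU = 1,010 therm → 1,010 × $1.69 = $1,707.11
Electric: 79,800,000 BTU / 3412 = 23,390 kWh → × $0.359 = $8,396.31
Difference = |$1,707.11 − $8,396.31| = $6,689.19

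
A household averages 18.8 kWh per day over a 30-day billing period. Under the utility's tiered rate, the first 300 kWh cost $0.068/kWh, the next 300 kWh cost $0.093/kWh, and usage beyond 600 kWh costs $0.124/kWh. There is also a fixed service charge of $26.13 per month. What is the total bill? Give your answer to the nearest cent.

$71.08

Usage = 18.8 kWh/day × 30 days = 564 kWh
First 300 kWh × $0.068 = $20.40
Next 264 kWh × $0.093 = $24.55
Remaining tier: 0 kWh (not reached)
Energy charge = $44.95; + service $26.13 = $71.08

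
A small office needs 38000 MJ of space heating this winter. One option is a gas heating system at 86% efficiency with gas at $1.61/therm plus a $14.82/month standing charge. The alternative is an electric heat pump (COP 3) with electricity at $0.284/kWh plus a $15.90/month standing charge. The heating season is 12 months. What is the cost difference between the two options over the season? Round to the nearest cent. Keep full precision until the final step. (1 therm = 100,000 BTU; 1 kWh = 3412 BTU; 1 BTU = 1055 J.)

Heat load = 38000 MJ = 38,000,000,000 J / 1055 = 36,018,957 BTU
Gas: input = 36,018,957 / 0.86 = 41,882,509 BTU = 418.8 therm → 418.8 × $1.61 = $674.31; + 12 × $14.82 standing = $852.15
Heat pump: 36,018,957 BTU / 3412 = 10,560 kWh heat; / 3 = 3,519 kWh in → × $0.284 = $999.35; + 12 × $15.90 standing = $1,190.15
Difference = |$852.15 − $1,190.15| = $338.01

$338.01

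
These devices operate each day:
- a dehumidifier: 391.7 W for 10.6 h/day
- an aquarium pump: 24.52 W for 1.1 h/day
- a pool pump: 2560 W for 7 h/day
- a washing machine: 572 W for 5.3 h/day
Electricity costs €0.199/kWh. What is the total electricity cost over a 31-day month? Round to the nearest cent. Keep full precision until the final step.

€155.03

dehumidifier: 391.7 W × 10.6 h × 31 d = 128,713 Wh = 128.7 kWh
aquarium pump: 24.52 W × 1.1 h × 31 d = 836 Wh = 0.8361 kWh
pool pump: 2560 W × 7 h × 31 d = 555,520 Wh = 555.5 kWh
washing machine: 572 W × 5.3 h × 31 d = 93,980 Wh = 93.98 kWh
Total energy = 128.7 + 0.8361 + 555.5 + 93.98 = 779 kWh
Cost = 779 kWh × €0.199 = €155.03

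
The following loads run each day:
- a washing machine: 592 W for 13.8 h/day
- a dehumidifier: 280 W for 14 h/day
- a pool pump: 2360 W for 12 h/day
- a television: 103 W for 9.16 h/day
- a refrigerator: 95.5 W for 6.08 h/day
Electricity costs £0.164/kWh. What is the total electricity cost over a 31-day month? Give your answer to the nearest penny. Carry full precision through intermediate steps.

£213.19

washing machine: 592 W × 13.8 h × 31 d = 253,258 Wh = 253.3 kWh
dehumidifier: 280 W × 14 h × 31 d = 121,520 Wh = 121.5 kWh
pool pump: 2360 W × 12 h × 31 d = 877,920 Wh = 877.9 kWh
television: 103 W × 9.16 h × 31 d = 29,248 Wh = 29.25 kWh
refrigerator: 95.5 W × 6.08 h × 31 d = 18,000 Wh = 18 kWh
Total energy = 253.3 + 121.5 + 877.9 + 29.25 + 18 = 1,300 kWh
Cost = 1,300 kWh × £0.164 = £213.19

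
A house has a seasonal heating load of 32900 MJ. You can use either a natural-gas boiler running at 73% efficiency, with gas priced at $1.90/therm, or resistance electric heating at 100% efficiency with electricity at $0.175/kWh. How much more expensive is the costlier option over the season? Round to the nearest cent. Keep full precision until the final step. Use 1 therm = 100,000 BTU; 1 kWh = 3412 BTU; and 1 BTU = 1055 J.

$787.80

Heat load = 32900 MJ = 32,900,000,000 J / 1055 = 31,184,834 BTU
Gas: input = 31,184,834 / 0.73 = 42,718,951 BTU = 427.2 therm → 427.2 × $1.90 = $811.66
Electric: 31,184,834 BTU / 3412 = 9,140 kWh → × $0.175 = $1,599.46
Difference = |$811.66 − $1,599.46| = $787.80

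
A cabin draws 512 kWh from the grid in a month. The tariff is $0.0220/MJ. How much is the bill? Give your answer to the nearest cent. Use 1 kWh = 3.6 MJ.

$40.55

512 kWh × (3.6 MJ/kWh) = 1,843 MJ
Cost = 1,843 MJ × $0.0220/MJ = $40.55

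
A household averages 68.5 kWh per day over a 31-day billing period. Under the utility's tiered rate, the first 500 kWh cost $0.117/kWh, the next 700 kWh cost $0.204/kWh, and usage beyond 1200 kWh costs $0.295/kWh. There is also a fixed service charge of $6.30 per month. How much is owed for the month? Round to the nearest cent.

Usage = 68.5 kWh/day × 31 days = 2123.5 kWh
First 500 kWh × $0.117 = $58.50
Next 700 kWh × $0.204 = $142.80
Remaining 923.5 kWh × $0.295 = $272.43
Energy charge = $473.73; + service $6.30 = $480.03

$480.03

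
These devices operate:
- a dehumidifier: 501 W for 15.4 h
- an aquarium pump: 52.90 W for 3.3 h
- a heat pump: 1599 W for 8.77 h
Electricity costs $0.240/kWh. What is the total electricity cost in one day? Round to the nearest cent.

$5.26

dehumidifier: 501 W × 15.4 h = 7,715 Wh = 7.715 kWh
aquarium pump: 52.90 W × 3.3 h = 175 Wh = 0.1746 kWh
heat pump: 1599 W × 8.77 h = 14,023 Wh = 14.02 kWh
Total energy = 7.715 + 0.1746 + 14.02 = 21.91 kWh
Cost = 21.91 kWh × $0.240 = $5.26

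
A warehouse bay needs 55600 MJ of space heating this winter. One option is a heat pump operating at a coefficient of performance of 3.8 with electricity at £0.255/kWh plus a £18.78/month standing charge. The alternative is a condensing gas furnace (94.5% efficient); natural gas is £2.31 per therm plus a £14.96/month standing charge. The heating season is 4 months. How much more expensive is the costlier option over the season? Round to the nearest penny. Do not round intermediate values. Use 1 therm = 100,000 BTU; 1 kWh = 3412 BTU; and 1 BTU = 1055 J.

£236.48

Heat load = 55600 MJ = 55,600,000,000 J / 1055 = 52,701,422 BTU
Gas: input = 52,701,422 / 0.945 = 55,768,700 BTU = 557.7 therm → 557.7 × £2.31 = £1,288.26; + 4 × £14.96 standing = £1,348.10
Heat pump: 52,701,422 BTU / 3412 = 15,450 kWh heat; / 3.8 = 4,065 kWh in → × £0.255 = £1,036.50; + 4 × £18.78 standing = £1,111.62
Difference = |£1,348.10 − £1,111.62| = £236.48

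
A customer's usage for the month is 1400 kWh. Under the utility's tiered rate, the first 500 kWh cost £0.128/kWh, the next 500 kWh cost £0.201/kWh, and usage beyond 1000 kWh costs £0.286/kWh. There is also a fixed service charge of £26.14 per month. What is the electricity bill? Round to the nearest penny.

£305.04

First 500 kWh × £0.128 = £64.00
Next 500 kWh × £0.201 = £100.50
Remaining 400 kWh × £0.286 = £114.40
Energy charge = £278.90; + service £26.14 = £305.04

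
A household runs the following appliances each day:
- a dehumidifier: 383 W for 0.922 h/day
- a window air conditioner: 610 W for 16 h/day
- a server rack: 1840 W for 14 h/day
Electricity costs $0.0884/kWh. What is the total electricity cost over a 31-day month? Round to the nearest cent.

$98.31

dehumidifier: 383 W × 0.922 h × 31 d = 10,947 Wh = 10.95 kWh
window air conditioner: 610 W × 16 h × 31 d = 302,560 Wh = 302.6 kWh
server rack: 1840 W × 14 h × 31 d = 798,560 Wh = 798.6 kWh
Total energy = 10.95 + 302.6 + 798.6 = 1,112 kWh
Cost = 1,112 kWh × $0.0884 = $98.31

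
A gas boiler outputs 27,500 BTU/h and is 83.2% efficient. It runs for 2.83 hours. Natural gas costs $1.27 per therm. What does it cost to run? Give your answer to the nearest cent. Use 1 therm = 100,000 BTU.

Heat delivered = 27,500 BTU/h × 2.83 h = 77,825 BTU
Gas input = 77,825 / 0.832 = 93,540 BTU
= 93,540 / 100,000 = 0.9354 therm
Cost = 0.9354 × $1.27/therm = $1.19

$1.19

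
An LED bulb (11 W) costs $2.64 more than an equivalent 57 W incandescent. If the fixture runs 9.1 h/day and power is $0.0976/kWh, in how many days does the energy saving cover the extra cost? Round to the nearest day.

65 days

Power saved = 57 − 11 = 46 W
Daily energy saved = 46 W × 9.1 h = 418.6 Wh = 0.4186 kWh
Daily savings = 0.4186 × $0.0976 = $0.0409
Payback = $2.64 / $0.0409 per day = 64.62 days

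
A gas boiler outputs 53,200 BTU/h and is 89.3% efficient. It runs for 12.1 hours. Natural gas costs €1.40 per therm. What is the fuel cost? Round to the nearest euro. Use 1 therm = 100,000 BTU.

Heat delivered = 53,200 BTU/h × 12.1 h = 643,720 BTU
Gas input = 643,720 / 0.893 = 720,851 BTU
= 720,851 / 100,000 = 7.209 therm
Cost = 7.209 × €1.40/therm = €10.09 ≈ €10

€10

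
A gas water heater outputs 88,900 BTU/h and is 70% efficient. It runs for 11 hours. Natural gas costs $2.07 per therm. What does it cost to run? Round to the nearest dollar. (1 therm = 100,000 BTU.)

Heat delivered = 88,900 BTU/h × 11 h = 977,900 BTU
Gas input = 977,900 / 0.70 = 1,397,000 BTU
= 1,397,000 / 100,000 = 13.97 therm
Cost = 13.97 × $2.07/therm = $28.92 ≈ $29

$29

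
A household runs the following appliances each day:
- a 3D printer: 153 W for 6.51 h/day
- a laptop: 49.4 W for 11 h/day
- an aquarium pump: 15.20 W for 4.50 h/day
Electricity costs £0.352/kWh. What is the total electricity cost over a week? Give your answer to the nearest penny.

£3.96

3D printer: 153 W × 6.51 h × 7 d = 6,972 Wh = 6.972 kWh
laptop: 49.4 W × 11 h × 7 d = 3,804 Wh = 3.804 kWh
aquarium pump: 15.20 W × 4.50 h × 7 d = 479 Wh = 0.4788 kWh
Total energy = 6.972 + 3.804 + 0.4788 = 11.25 kWh
Cost = 11.25 kWh × £0.352 = £3.96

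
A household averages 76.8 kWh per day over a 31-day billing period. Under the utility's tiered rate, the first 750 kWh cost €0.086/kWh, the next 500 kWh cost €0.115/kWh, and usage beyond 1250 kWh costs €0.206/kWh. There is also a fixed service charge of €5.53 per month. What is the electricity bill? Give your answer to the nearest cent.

€360.47

Usage = 76.8 kWh/day × 31 days = 2380.8 kWh
First 750 kWh × €0.086 = €64.50
Next 500 kWh × €0.115 = €57.50
Remaining 1130.8 kWh × €0.206 = €232.94
Energy charge = €354.94; + service €5.53 = €360.47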